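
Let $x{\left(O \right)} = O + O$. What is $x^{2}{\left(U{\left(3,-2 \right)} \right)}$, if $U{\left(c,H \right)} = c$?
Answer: $36$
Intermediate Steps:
$x{\left(O \right)} = 2 O$
$x^{2}{\left(U{\left(3,-2 \right)} \right)} = \left(2 \cdot 3\right)^{2} = 6^{2} = 36$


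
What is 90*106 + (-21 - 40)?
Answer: 9479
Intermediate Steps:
90*106 + (-21 - 40) = 9540 - 61 = 9479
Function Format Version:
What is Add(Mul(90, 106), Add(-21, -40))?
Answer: 9479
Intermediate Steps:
Add(Mul(90, 106), Add(-21, -40)) = Add(9540, -61) = 9479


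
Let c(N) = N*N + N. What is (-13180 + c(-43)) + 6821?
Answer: -4553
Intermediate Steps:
c(N) = N + N² (c(N) = N² + N = N + N²)
(-13180 + c(-43)) + 6821 = (-13180 - 43*(1 - 43)) + 6821 = (-13180 - 43*(-42)) + 6821 = (-13180 + 1806) + 6821 = -11374 + 6821 = -4553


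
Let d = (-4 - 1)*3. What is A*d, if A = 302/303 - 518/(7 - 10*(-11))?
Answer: 202700/3939 ≈ 51.460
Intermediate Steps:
d = -15 (d = -5*3 = -15)
A = -40540/11817 (A = 302*(1/303) - 518/(7 + 110) = 302/303 - 518/117 = -40540/11817 ≈ -3.4306)
A*d = -40540/11817*(-15) = 202700/3939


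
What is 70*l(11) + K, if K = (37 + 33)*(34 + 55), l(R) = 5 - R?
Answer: 5810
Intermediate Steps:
K = 6230 (K = 70*89 = 6230)
70*l(11) + K = 70*(5 - 1*11) + 6230 = 70*(5 - 11) + 6230 = 70*(-6) + 6230 = -420 + 6230 = 5810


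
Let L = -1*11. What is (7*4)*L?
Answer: -308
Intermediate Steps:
L = -11
(7*4)*L = (7*4)*(-11) = 28*(-11) = -308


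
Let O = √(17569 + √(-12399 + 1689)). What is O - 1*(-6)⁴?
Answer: -1296 + √(17569 + 3*I*√1190) ≈ -1163.5 + 0.39038*I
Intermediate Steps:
O = √(17569 + 3*I*√1190) (O = √(17569 + √(-10710)) = √(17569 + 3*I*√1190) ≈ 132.55 + 0.3904*I)
O - 1*(-6)⁴ = √(17569 + 3*I*√1190) - 1*(-6)⁴ = √(17569 + 3*I*√1190) - 1*1296 = √(17569 + 3*I*√1190) - 1296 = -1296 + √(17569 + 3*I*√1190)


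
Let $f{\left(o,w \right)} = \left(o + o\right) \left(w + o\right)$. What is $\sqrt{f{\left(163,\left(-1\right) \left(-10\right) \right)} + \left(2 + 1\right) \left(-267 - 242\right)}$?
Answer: $\sqrt{54871} \approx 234.25$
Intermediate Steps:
$f{\left(o,w \right)} = 2 o \left(o + w\right)$
$\sqrt{f{\left(163,\left(-1\right) \left(-10\right) \right)} + \left(2 + 1\right) \left(-267 - 242\right)} = \sqrt{2 \cdot 163 \left(163 - -10\right) + \left(2 + 1\right) \left(-267 - 242\right)} = \sqrt{2 \cdot 163 \left(163 + 10\right) + 3 \left(-509\right)} = \sqrt{2 \cdot 163 \cdot 173 - 1527} = \sqrt{56398 - 1527} = \sqrt{54871}$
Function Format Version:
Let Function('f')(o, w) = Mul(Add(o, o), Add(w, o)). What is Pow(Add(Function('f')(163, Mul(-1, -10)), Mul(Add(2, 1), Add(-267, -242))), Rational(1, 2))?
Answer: Pow(54871, Rational(1, 2)) ≈ 234.25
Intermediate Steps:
Function('f')(o, w) = Mul(2, o, Add(o, w)) (Function('f')(o, w) = Mul(Mul(2, o), Add(o, w)) = Mul(2, o, Add(o, w)))
Pow(Add(Function('f')(163, Mul(-1, -10)), Mul(Add(2, 1), Add(-267, -242))), Rational(1, 2)) = Pow(Add(Mul(2, 163, Add(163, Mul(-1, -10))), Mul(Add(2, 1), Add(-267, -242))), Rational(1, 2)) = Pow(Add(Mul(2, 163, Add(163, 10)), Mul(3, -509)), Rational(1, 2)) = Pow(Add(Mul(2, 163, 173), -1527), Rational(1, 2)) = Pow(Add(56398, -1527), Rational(1, 2)) = Pow(54871, Rational(1, 2))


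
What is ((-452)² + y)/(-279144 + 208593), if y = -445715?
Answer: 241411/70551 ≈ 3.4218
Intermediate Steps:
((-452)² + y)/(-279144 + 208593) = ((-452)² - 445715)/(-279144 + 208593) = (204304 - 445715)/(-70551) = -241411*(-1/70551) = 241411/70551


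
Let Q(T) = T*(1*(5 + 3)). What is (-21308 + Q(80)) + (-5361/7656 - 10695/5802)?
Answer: -51010436681/2467784 ≈ -20671.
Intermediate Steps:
Q(T) = 8*T (Q(T) = T*(1*8) = T*8 = 8*T)
(-21308 + Q(80)) + (-5361/7656 - 10695/5802) = (-21308 + 8*80) + (-5361/7656 - 10695/5802) = (-21308 + 640) + (-5361*1/7656 - 10695*1/5802) = -20668 + (-1787/2552 - 3565/1934) = -20668 - 6276969/2467784 = -51010436681/2467784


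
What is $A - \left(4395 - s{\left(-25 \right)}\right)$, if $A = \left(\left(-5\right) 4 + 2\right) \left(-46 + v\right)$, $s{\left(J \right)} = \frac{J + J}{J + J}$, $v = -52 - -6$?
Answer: $-2738$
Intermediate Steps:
$v = -46$ ($v = -52 + 6 = -46$)
$s{\left(J \right)} = 1$ ($s{\left(J \right)} = \frac{2 J}{2 J} = 2 J \frac{1}{2 J} = 1$)
$A = 1656$ ($A = \left(\left(-5\right) 4 + 2\right) \left(-46 - 46\right) = \left(-20 + 2\right) \left(-92\right) = \left(-18\right) \left(-92\right) = 1656$)
$A - \left(4395 - s{\left(-25 \right)}\right) = 1656 - \left(4395 - 1\right) = 1656 - 4394 = -2738$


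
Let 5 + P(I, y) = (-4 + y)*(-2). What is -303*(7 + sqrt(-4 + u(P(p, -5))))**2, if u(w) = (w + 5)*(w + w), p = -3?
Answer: -155439 - 16968*sqrt(29) ≈ -2.4681e+5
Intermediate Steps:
P(I, y) = 3 - 2*y (P(I, y) = -5 + (-4 + y)*(-2) = -5 + (8 - 2*y) = 3 - 2*y)
u(w) = 2*w*(5 + w) (u(w) = (5 + w)*(2*w) = 2*w*(5 + w))
-303*(7 + sqrt(-4 + u(P(p, -5))))**2 = -303*(7 + sqrt(-4 + 2*(3 - 2*(-5))*(5 + (3 - 2*(-5)))))**2 = -303*(7 + sqrt(-4 + 2*(3 + 10)*(5 + (3 + 10))))**2 = -303*(7 + sqrt(-4 + 2*13*(5 + 13)))**2 = -303*(7 + sqrt(-4 + 2*13*18))**2 = -303*(7 + sqrt(-4 + 468))**2 = -303*(7 + sqrt(464))**2 = -303*(7 + 4*sqrt(29))**2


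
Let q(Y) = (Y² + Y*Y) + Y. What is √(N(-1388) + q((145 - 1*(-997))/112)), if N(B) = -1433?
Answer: I*√3809830/56 ≈ 34.855*I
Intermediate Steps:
q(Y) = Y + 2*Y² (q(Y) = (Y² + Y²) + Y = 2*Y² + Y = Y + 2*Y²)
√(N(-1388) + q((145 - 1*(-997))/112)) = √(-1433 + ((145 - 1*(-997))/112)*(1 + 2*((145 - 1*(-997))/112))) = √(-1433 + ((145 + 997)*(1/112))*(1 + 2*((145 + 997)*(1/112)))) = √(-1433 + (1142*(1/112))*(1 + 2*(1142*(1/112)))) = √(-1433 + 571*(1 + 2*(571/56))/56) = √(-1433 + 571*(1 + 571/28)/56) = √(-1433 + (571/56)*(599/28)) = √(-1433 + 342029/1568) = √(-1904915/1568) = I*√3809830/56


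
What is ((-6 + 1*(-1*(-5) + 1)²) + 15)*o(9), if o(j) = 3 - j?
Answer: -270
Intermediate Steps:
((-6 + 1*(-1*(-5) + 1)²) + 15)*o(9) = ((-6 + 1*(-1*(-5) + 1)²) + 15)*(3 - 1*9) = ((-6 + 1*(5 + 1)²) + 15)*(3 - 9) = ((-6 + 1*6²) + 15)*(-6) = ((-6 + 1*36) + 15)*(-6) = ((-6 + 36) + 15)*(-6) = (30 + 15)*(-6) = 45*(-6) = -270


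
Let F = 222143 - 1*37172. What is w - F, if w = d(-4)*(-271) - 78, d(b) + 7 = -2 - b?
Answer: -183694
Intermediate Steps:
d(b) = -9 - b (d(b) = -7 + (-2 - b) = -9 - b)
F = 184971 (F = 222143 - 37172 = 184971)
w = 1277 (w = (-9 - 1*(-4))*(-271) - 78 = (-9 + 4)*(-271) - 78 = -5*(-271) - 78 = 1355 - 78 = 1277)
w - F = 1277 - 1*184971 = 1277 - 184971 = -183694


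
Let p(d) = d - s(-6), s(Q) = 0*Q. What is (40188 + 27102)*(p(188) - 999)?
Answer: -54572190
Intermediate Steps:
s(Q) = 0
p(d) = d (p(d) = d - 1*0 = d + 0 = d)
(40188 + 27102)*(p(188) - 999) = (40188 + 27102)*(188 - 999) = 67290*(-811) = -54572190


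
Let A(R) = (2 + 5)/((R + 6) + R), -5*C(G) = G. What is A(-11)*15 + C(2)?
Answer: -557/80 ≈ -6.9625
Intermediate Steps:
C(G) = -G/5
A(R) = 7/(6 + 2*R) (A(R) = 7/((6 + R) + R) = 7/(6 + 2*R))
A(-11)*15 + C(2) = (7/(2*(3 - 11)))*15 - ⅕*2 = ((7/2)/(-8))*15 - ⅖ = ((7/2)*(-⅛))*15 - ⅖ = -7/16*15 - ⅖ = -105/16 - ⅖ = -557/80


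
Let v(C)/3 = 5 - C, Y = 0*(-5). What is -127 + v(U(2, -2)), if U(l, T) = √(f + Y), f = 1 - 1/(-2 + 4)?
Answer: -112 - 3*√2/2 ≈ -114.12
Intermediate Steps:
f = ½ (f = 1 - 1/2 = 1 - 1*½ = 1 - ½ = ½ ≈ 0.50000)
Y = 0
U(l, T) = √2/2 (U(l, T) = √(½ + 0) = √(½) = √2/2)
v(C) = 15 - 3*C (v(C) = 3*(5 - C) = 15 - 3*C)
-127 + v(U(2, -2)) = -127 + (15 - 3*√2/2) = -112 - 3*√2/2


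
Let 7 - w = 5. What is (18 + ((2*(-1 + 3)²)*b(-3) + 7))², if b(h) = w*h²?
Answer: 28561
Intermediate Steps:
w = 2 (w = 7 - 1*5 = 7 - 5 = 2)
b(h) = 2*h²
(18 + ((2*(-1 + 3)²)*b(-3) + 7))² = (18 + ((2*(-1 + 3)²)*(2*(-3)²) + 7))² = (18 + ((2*2²)*(2*9) + 7))² = (18 + ((2*4)*18 + 7))² = (18 + (8*18 + 7))² = (18 + (144 + 7))² = (18 + 151)² = 169² = 28561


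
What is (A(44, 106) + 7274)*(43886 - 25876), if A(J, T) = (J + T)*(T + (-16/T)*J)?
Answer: 21169350220/53 ≈ 3.9942e+8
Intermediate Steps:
A(J, T) = (J + T)*(T - 16*J/T)
(A(44, 106) + 7274)*(43886 - 25876) = ((106² - 16*44 + 44*106 - 16*44²/106) + 7274)*(43886 - 25876) = ((11236 - 704 + 4664 - 16*1936*1/106) + 7274)*18010 = ((11236 - 704 + 4664 - 15488/53) + 7274)*18010 = (789900/53 + 7274)*18010 = (1175422/53)*18010 = 21169350220/53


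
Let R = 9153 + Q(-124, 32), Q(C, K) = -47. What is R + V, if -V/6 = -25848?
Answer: 164194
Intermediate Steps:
V = 155088 (V = -6*(-25848) = 155088)
R = 9106 (R = 9153 - 47 = 9106)
R + V = 9106 + 155088 = 164194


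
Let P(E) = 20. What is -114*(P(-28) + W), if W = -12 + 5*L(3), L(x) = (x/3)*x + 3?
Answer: -4332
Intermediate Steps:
L(x) = 3 + x²/3 (L(x) = (x*(⅓))*x + 3 = (x/3)*x + 3 = x²/3 + 3 = 3 + x²/3)
W = 18 (W = -12 + 5*(3 + (⅓)*3²) = -12 + 5*(3 + (⅓)*9) = -12 + 5*(3 + 3) = -12 + 5*6 = -12 + 30 = 18)
-114*(P(-28) + W) = -114*(20 + 18) = -114*38 = -4332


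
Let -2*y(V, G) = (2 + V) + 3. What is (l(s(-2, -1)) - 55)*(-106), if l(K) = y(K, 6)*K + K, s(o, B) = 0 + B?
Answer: 5724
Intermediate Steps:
y(V, G) = -5/2 - V/2 (y(V, G) = -((2 + V) + 3)/2 = -(5 + V)/2 = -5/2 - V/2)
s(o, B) = B
l(K) = K + K*(-5/2 - K/2) (l(K) = (-5/2 - K/2)*K + K = K*(-5/2 - K/2) + K = K + K*(-5/2 - K/2))
(l(s(-2, -1)) - 55)*(-106) = (-½*(-1)*(3 - 1) - 55)*(-106) = (-½*(-1)*2 - 55)*(-106) = (1 - 55)*(-106) = -54*(-106) = 5724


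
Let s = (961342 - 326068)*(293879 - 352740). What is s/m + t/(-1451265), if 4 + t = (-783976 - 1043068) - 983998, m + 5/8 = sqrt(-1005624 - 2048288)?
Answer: 723742515973629826/94550104865715 + 1595428817664*I*sqrt(763478)/65150131 ≈ 7654.6 + 2.1397e+7*I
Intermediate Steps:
m = -5/8 + 2*I*sqrt(763478) (m = -5/8 + sqrt(-1005624 - 2048288) = -5/8 + sqrt(-3053912) = -5/8 + 2*I*sqrt(763478) ≈ -0.625 + 1747.5*I)
s = -37392862914 (s = 635274*(-58861) = -37392862914)
t = -2811046 (t = -4 + ((-783976 - 1043068) - 983998) = -4 + (-1827044 - 983998) = -4 - 2811042 = -2811046)
s/m + t/(-1451265) = -37392862914/(-5/8 + 2*I*sqrt(763478)) - 2811046/(-1451265) = -37392862914/(-5/8 + 2*I*sqrt(763478)) - 2811046*(-1/1451265) = -37392862914/(-5/8 + 2*I*sqrt(763478)) + 2811046/1451265 = 2811046/1451265 - 37392862914/(-5/8 + 2*I*sqrt(763478))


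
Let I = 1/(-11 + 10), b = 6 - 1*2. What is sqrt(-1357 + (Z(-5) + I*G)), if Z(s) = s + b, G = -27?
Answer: 11*I*sqrt(11) ≈ 36.483*I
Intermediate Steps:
b = 4 (b = 6 - 2 = 4)
I = -1 (I = 1/(-1) = -1)
Z(s) = 4 + s (Z(s) = s + 4 = 4 + s)
sqrt(-1357 + (Z(-5) + I*G)) = sqrt(-1357 + ((4 - 5) - 1*(-27))) = sqrt(-1357 + (-1 + 27)) = sqrt(-1357 + 26) = sqrt(-1331) = 11*I*sqrt(11)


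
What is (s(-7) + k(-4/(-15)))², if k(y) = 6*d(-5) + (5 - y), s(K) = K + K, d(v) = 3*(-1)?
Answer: 167281/225 ≈ 743.47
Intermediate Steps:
d(v) = -3
s(K) = 2*K
k(y) = -13 - y (k(y) = 6*(-3) + (5 - y) = -18 + (5 - y) = -13 - y)
(s(-7) + k(-4/(-15)))² = (2*(-7) + (-13 - (-4)/(-15)))² = (-14 + (-13 - (-4)*(-1)/15))² = (-14 + (-13 - 1*4/15))² = (-14 + (-13 - 4/15))² = (-14 - 199/15)² = (-409/15)² = 167281/225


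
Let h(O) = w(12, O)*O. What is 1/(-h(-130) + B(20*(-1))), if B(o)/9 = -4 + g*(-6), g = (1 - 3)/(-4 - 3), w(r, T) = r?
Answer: 7/10560 ≈ 0.00066288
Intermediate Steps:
g = 2/7 (g = -2/(-7) = -2*(-1/7) = 2/7 ≈ 0.28571)
h(O) = 12*O
B(o) = -360/7 (B(o) = 9*(-4 + (2/7)*(-6)) = 9*(-4 - 12/7) = 9*(-40/7) = -360/7)
1/(-h(-130) + B(20*(-1))) = 1/(-12*(-130) - 360/7) = 1/(-1*(-1560) - 360/7) = 1/(1560 - 360/7) = 1/(10560/7) = 7/10560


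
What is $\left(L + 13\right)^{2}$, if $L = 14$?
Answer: $729$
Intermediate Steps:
$\left(L + 13\right)^{2} = \left(14 + 13\right)^{2} = 27^{2} = 729$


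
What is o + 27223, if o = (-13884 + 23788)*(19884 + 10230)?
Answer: 298276279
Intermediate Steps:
o = 298249056 (o = 9904*30114 = 298249056)
o + 27223 = 298249056 + 27223 = 298276279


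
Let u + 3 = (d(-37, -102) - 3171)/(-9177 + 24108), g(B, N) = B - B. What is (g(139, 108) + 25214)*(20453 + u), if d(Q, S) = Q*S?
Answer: 122203674434/237 ≈ 5.1563e+8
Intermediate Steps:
g(B, N) = 0
u = -4910/1659 (u = -3 + (-37*(-102) - 3171)/(-9177 + 24108) = -3 + (3774 - 3171)/14931 = -3 + 603*(1/14931) = -3 + 67/1659 = -4910/1659 ≈ -2.9596)
(g(139, 108) + 25214)*(20453 + u) = (0 + 25214)*(20453 - 4910/1659) = 25214*(33926617/1659) = 122203674434/237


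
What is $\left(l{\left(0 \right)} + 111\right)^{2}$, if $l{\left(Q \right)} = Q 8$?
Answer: $12321$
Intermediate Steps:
$l{\left(Q \right)} = 8 Q$
$\left(l{\left(0 \right)} + 111\right)^{2} = \left(8 \cdot 0 + 111\right)^{2} = \left(0 + 111\right)^{2} = 111^{2} = 12321$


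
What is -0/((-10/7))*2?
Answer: 0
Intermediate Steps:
-0/((-10/7))*2 = -0/((-10*⅐))*2 = -0/(-10/7)*2 = -0*(-7)/10*2 = -8*0*2 = 0*2 = 0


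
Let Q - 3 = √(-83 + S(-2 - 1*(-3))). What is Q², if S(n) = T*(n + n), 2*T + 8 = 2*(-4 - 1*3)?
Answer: (3 + I*√105)² ≈ -96.0 + 61.482*I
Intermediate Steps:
T = -11 (T = -4 + (2*(-4 - 1*3))/2 = -4 + (2*(-4 - 3))/2 = -4 + (2*(-7))/2 = -4 + (½)*(-14) = -4 - 7 = -11)
S(n) = -22*n (S(n) = -11*(n + n) = -22*n)
Q = 3 + I*√105 (Q = 3 + √(-83 - 22*(-2 - 1*(-3))) = 3 + √(-83 - 22*(-2 + 3)) = 3 + √(-83 - 22*1) = 3 + √(-83 - 22) = 3 + √(-105) = 3 + I*√105 ≈ 3.0 + 10.247*I)
Q² = (3 + I*√105)²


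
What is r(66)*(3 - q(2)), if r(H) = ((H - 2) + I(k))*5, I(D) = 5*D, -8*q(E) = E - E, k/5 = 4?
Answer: 2460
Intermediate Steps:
k = 20 (k = 5*4 = 20)
q(E) = 0 (q(E) = -(E - E)/8 = -⅛*0 = 0)
r(H) = 490 + 5*H (r(H) = ((H - 2) + 5*20)*5 = ((-2 + H) + 100)*5 = (98 + H)*5 = 490 + 5*H)
r(66)*(3 - q(2)) = (490 + 5*66)*(3 - 1*0) = (490 + 330)*(3 + 0) = 820*3 = 2460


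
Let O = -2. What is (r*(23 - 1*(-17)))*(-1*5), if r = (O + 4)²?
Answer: -800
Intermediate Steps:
r = 4 (r = (-2 + 4)² = 2² = 4)
(r*(23 - 1*(-17)))*(-1*5) = (4*(23 - 1*(-17)))*(-1*5) = (4*(23 + 17))*(-5) = (4*40)*(-5) = 160*(-5) = -800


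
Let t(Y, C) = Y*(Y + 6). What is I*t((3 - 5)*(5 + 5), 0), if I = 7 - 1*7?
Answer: 0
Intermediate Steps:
t(Y, C) = Y*(6 + Y)
I = 0 (I = 7 - 7 = 0)
I*t((3 - 5)*(5 + 5), 0) = 0*(((3 - 5)*(5 + 5))*(6 + (3 - 5)*(5 + 5))) = 0*((-2*10)*(6 - 2*10)) = 0*(-20*(6 - 20)) = 0*(-20*(-14)) = 0*280 = 0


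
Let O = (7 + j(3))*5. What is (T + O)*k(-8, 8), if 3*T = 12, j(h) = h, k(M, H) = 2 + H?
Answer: 540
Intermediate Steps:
O = 50 (O = (7 + 3)*5 = 10*5 = 50)
T = 4 (T = (1/3)*12 = 4)
(T + O)*k(-8, 8) = (4 + 50)*(2 + 8) = 54*10 = 540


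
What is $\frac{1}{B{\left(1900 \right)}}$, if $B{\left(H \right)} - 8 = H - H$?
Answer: $\frac{1}{8} \approx 0.125$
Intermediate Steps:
$B{\left(H \right)} = 8$ ($B{\left(H \right)} = 8 + \left(H - H\right) = 8 + 0 = 8$)
$\frac{1}{B{\left(1900 \right)}} = \frac{1}{8}$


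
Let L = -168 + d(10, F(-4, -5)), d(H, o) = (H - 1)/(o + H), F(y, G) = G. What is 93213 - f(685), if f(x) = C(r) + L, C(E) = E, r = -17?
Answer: 466981/5 ≈ 93396.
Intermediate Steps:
d(H, o) = (-1 + H)/(H + o)
L = -831/5 (L = -168 + (-1 + 10)/(10 - 5) = -168 + 9/5 = -831/5 ≈ -166.20)
f(x) = -916/5 (f(x) = -17 - 831/5 = -916/5)
93213 - f(685) = 93213 - 1*(-916/5) = 93213 + 916/5 = 466981/5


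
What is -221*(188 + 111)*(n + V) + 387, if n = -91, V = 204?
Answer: -7466540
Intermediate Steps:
-221*(188 + 111)*(n + V) + 387 = -221*(188 + 111)*(-91 + 204) + 387 = -66079*113 + 387 = -221*33787 + 387 = -7466927 + 387 = -7466540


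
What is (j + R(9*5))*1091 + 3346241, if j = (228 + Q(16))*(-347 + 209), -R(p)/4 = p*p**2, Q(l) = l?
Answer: -431059411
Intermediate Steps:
R(p) = -4*p**3 (R(p) = -4*p*p**2 = -4*p**3)
j = -33672 (j = (228 + 16)*(-347 + 209) = 244*(-138) = -33672)
(j + R(9*5))*1091 + 3346241 = (-33672 - 4*(9*5)**3)*1091 + 3346241 = (-33672 - 4*45**3)*1091 + 3346241 = (-33672 - 4*91125)*1091 + 3346241 = (-33672 - 364500)*1091 + 3346241 = -398172*1091 + 3346241 = -434405652 + 3346241 = -431059411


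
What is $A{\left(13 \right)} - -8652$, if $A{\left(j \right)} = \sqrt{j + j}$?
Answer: $8652 + \sqrt{26} \approx 8657.1$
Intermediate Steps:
$A{\left(j \right)} = \sqrt{2} \sqrt{j}$ ($A{\left(j \right)} = \sqrt{2 j} = \sqrt{2} \sqrt{j}$)
$A{\left(13 \right)} - -8652 = \sqrt{2} \sqrt{13} - -8652 = \sqrt{26} + 8652 = 8652 + \sqrt{26}$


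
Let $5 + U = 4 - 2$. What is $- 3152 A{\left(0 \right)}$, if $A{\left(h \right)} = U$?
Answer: $9456$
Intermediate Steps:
$U = -3$ ($U = -5 + \left(4 - 2\right) = -5 + 2 = -3$)
$A{\left(h \right)} = -3$
$- 3152 A{\left(0 \right)} = \left(-3152\right) \left(-3\right) = 9456$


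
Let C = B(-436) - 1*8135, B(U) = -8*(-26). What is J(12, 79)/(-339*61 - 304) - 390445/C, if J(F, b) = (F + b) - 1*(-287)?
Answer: 8189711029/166332241 ≈ 49.237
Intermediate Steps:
J(F, b) = 287 + F + b (J(F, b) = (F + b) + 287 = 287 + F + b)
B(U) = 208
C = -7927 (C = 208 - 1*8135 = 208 - 8135 = -7927)
J(12, 79)/(-339*61 - 304) - 390445/C = (287 + 12 + 79)/(-339*61 - 304) - 390445/(-7927) = 378/(-20679 - 304) - 390445*(-1/7927) = 378/(-20983) + 390445/7927 = 378*(-1/20983) + 390445/7927 = -378/20983 + 390445/7927 = 8189711029/166332241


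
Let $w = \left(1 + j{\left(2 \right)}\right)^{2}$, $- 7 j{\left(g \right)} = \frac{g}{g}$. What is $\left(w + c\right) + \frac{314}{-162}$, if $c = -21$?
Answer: $- \frac{88126}{3969} \approx -22.204$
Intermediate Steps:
$j{\left(g \right)} = - \frac{1}{7}$ ($j{\left(g \right)} = - \frac{g \frac{1}{g}}{7} = \left(- \frac{1}{7}\right) 1 = - \frac{1}{7}$)
$w = \frac{36}{49}$ ($w = \left(1 - \frac{1}{7}\right)^{2} = \left(\frac{6}{7}\right)^{2} = \frac{36}{49} \approx 0.73469$)
$\left(w + c\right) + \frac{314}{-162} = \left(\frac{36}{49} - 21\right) + \frac{314}{-162} = - \frac{993}{49} + 314 \left(- \frac{1}{162}\right) = - \frac{993}{49} - \frac{157}{81} = - \frac{88126}{3969}$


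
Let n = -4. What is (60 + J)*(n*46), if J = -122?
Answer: 11408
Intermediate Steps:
(60 + J)*(n*46) = (60 - 122)*(-4*46) = -62*(-184) = 11408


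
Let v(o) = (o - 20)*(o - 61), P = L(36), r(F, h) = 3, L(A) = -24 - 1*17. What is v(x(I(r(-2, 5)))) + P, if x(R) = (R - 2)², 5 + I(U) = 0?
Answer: -389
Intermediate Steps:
L(A) = -41 (L(A) = -24 - 17 = -41)
P = -41
I(U) = -5 (I(U) = -5 + 0 = -5)
x(R) = (-2 + R)²
v(o) = (-61 + o)*(-20 + o) (v(o) = (-20 + o)*(-61 + o) = (-61 + o)*(-20 + o))
v(x(I(r(-2, 5)))) + P = (1220 + ((-2 - 5)²)² - 81*(-2 - 5)²) - 41 = (1220 + ((-7)²)² - 81*(-7)²) - 41 = (1220 + 49² - 81*49) - 41 = (1220 + 2401 - 3969) - 41 = -348 - 41 = -389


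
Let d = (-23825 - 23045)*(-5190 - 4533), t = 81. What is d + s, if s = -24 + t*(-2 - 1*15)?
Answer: 455715609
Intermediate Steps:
d = 455717010 (d = -46870*(-9723) = 455717010)
s = -1401 (s = -24 + 81*(-2 - 1*15) = -24 + 81*(-2 - 15) = -24 + 81*(-17) = -24 - 1377 = -1401)
d + s = 455717010 - 1401 = 455715609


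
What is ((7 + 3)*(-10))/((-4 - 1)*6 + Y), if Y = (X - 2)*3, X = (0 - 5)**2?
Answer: -100/39 ≈ -2.5641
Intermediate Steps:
X = 25 (X = (-5)**2 = 25)
Y = 69 (Y = (25 - 2)*3 = 23*3 = 69)
((7 + 3)*(-10))/((-4 - 1)*6 + Y) = ((7 + 3)*(-10))/((-4 - 1)*6 + 69) = (10*(-10))/(-5*6 + 69) = -100/(-30 + 69) = -100/39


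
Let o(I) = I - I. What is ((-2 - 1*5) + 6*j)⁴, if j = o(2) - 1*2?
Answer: 130321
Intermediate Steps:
o(I) = 0
j = -2 (j = 0 - 1*2 = 0 - 2 = -2)
((-2 - 1*5) + 6*j)⁴ = ((-2 - 1*5) + 6*(-2))⁴ = ((-2 - 5) - 12)⁴ = (-7 - 12)⁴ = (-19)⁴ = 130321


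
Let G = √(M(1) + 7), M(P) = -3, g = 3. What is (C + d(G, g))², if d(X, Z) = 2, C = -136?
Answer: 17956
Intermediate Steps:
G = 2 (G = √(-3 + 7) = √4 = 2)
(C + d(G, g))² = (-136 + 2)² = (-134)² = 17956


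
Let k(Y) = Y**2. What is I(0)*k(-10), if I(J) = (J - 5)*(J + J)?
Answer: 0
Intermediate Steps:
I(J) = 2*J*(-5 + J) (I(J) = (-5 + J)*(2*J) = 2*J*(-5 + J))
I(0)*k(-10) = (2*0*(-5 + 0))*(-10)**2 = (2*0*(-5))*100 = 0*100 = 0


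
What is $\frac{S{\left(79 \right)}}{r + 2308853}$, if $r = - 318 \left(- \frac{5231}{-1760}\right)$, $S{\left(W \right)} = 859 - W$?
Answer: $\frac{686400}{2030958911} \approx 0.00033797$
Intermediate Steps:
$r = - \frac{831729}{880}$ ($r = - 318 \left(\left(-5231\right) \left(- \frac{1}{1760}\right)\right) = \left(-318\right) \frac{5231}{1760} = - \frac{831729}{880} \approx -945.15$)
$\frac{S{\left(79 \right)}}{r + 2308853} = \frac{859 - 79}{- \frac{831729}{880} + 2308853} = \frac{859 - 79}{\frac{2030958911}{880}} = 780 \cdot \frac{880}{2030958911} = \frac{686400}{2030958911}$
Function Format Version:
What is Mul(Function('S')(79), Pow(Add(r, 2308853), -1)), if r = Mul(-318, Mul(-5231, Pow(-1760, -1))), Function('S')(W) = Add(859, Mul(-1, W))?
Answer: Rational(686400, 2030958911) ≈ 0.00033797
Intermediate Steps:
r = Rational(-831729, 880) (r = Mul(-318, Mul(-5231, Rational(-1, 1760))) = Mul(-318, Rational(5231, 1760)) = Rational(-831729, 880) ≈ -945.15)
Mul(Function('S')(79), Pow(Add(r, 2308853), -1)) = Mul(Add(859, Mul(-1, 79)), Pow(Add(Rational(-831729, 880), 2308853), -1)) = Mul(Add(859, -79), Pow(Rational(2030958911, 880), -1)) = Mul(780, Rational(880, 2030958911)) = Rational(686400, 2030958911)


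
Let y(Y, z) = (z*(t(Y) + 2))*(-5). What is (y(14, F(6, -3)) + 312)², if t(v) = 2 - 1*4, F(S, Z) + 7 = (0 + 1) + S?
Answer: 97344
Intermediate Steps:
F(S, Z) = -6 + S (F(S, Z) = -7 + ((0 + 1) + S) = -7 + (1 + S) = -6 + S)
t(v) = -2 (t(v) = 2 - 4 = -2)
y(Y, z) = 0 (y(Y, z) = (z*(-2 + 2))*(-5) = (z*0)*(-5) = 0*(-5) = 0)
(y(14, F(6, -3)) + 312)² = (0 + 312)² = 312² = 97344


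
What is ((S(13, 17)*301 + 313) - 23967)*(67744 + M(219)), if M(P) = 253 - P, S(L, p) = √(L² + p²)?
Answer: -1603220812 + 20401178*√458 ≈ -1.1666e+9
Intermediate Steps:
((S(13, 17)*301 + 313) - 23967)*(67744 + M(219)) = ((√(13² + 17²)*301 + 313) - 23967)*(67744 + (253 - 1*219)) = ((√(169 + 289)*301 + 313) - 23967)*(67744 + (253 - 219)) = ((√458*301 + 313) - 23967)*(67744 + 34) = ((301*√458 + 313) - 23967)*67778 = ((313 + 301*√458) - 23967)*67778 = (-23654 + 301*√458)*67778 = -1603220812 + 20401178*√458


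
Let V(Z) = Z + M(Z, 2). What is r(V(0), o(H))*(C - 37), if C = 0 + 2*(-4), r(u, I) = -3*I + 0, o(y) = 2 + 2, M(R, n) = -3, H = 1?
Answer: 540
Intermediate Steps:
o(y) = 4
V(Z) = -3 + Z (V(Z) = Z - 3 = -3 + Z)
r(u, I) = -3*I
C = -8 (C = 0 - 8 = -8)
r(V(0), o(H))*(C - 37) = (-3*4)*(-8 - 37) = -12*(-45) = 540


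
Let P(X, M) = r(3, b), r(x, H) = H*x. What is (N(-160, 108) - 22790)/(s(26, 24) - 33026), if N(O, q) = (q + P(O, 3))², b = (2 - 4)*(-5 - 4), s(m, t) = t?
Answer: -1727/16501 ≈ -0.10466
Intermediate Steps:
b = 18 (b = -2*(-9) = 18)
P(X, M) = 54 (P(X, M) = 18*3 = 54)
N(O, q) = (54 + q)² (N(O, q) = (q + 54)² = (54 + q)²)
(N(-160, 108) - 22790)/(s(26, 24) - 33026) = ((54 + 108)² - 22790)/(24 - 33026) = (162² - 22790)/(-33002) = (26244 - 22790)*(-1/33002) = 3454*(-1/33002) = -1727/16501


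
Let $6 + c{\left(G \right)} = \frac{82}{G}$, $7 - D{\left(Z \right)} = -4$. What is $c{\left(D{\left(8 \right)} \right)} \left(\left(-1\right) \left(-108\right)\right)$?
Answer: $\frac{1728}{11} \approx 157.09$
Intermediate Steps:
$D{\left(Z \right)} = 11$ ($D{\left(Z \right)} = 7 - -4 = 7 + 4 = 11$)
$c{\left(G \right)} = -6 + \frac{82}{G}$
$c{\left(D{\left(8 \right)} \right)} \left(\left(-1\right) \left(-108\right)\right) = \left(-6 + \frac{82}{11}\right) \left(\left(-1\right) \left(-108\right)\right) = \left(-6 + 82 \cdot \frac{1}{11}\right) 108 = \left(-6 + \frac{82}{11}\right) 108 = \frac{16}{11} \cdot 108 = \frac{1728}{11}$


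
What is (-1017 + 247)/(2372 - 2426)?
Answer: 385/27 ≈ 14.259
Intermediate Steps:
(-1017 + 247)/(2372 - 2426) = -770/(-54) = -770*(-1/54) = 385/27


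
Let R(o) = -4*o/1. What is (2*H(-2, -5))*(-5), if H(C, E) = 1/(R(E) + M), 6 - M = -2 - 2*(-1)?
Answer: -5/13 ≈ -0.38462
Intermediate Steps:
R(o) = -4*o
M = 6 (M = 6 - (-2 - 2*(-1)) = 6 - (-2 + 2) = 6 - 1*0 = 6 + 0 = 6)
H(C, E) = 1/(6 - 4*E) (H(C, E) = 1/(-4*E + 6) = 1/(6 - 4*E))
(2*H(-2, -5))*(-5) = (2*(-1/(-6 + 4*(-5))))*(-5) = (2*(-1/(-6 - 20)))*(-5) = (2*(-1/(-26)))*(-5) = (2*(-1*(-1/26)))*(-5) = (2*(1/26))*(-5) = (1/13)*(-5) = -5/13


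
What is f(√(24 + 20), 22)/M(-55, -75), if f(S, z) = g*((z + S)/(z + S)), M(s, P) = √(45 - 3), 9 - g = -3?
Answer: 2*√42/7 ≈ 1.8516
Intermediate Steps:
g = 12 (g = 9 - 1*(-3) = 9 + 3 = 12)
M(s, P) = √42
f(S, z) = 12 (f(S, z) = 12*((z + S)/(z + S)) = 12*((S + z)/(S + z)) = 12*1 = 12)
f(√(24 + 20), 22)/M(-55, -75) = 12/(√42) = 12*(√42/42) = 2*√42/7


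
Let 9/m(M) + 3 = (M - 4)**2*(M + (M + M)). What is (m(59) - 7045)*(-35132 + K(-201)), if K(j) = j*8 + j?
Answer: 46447741488707/178474 ≈ 2.6025e+8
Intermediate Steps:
K(j) = 9*j (K(j) = 8*j + j = 9*j)
m(M) = 9/(-3 + 3*M*(-4 + M)**2) (m(M) = 9/(-3 + (M - 4)**2*(M + (M + M))) = 9/(-3 + (-4 + M)**2*(M + 2*M)) = 9/(-3 + (-4 + M)**2*(3*M)) = 9/(-3 + 3*M*(-4 + M)**2))
(m(59) - 7045)*(-35132 + K(-201)) = (3/(-1 + 59*(-4 + 59)**2) - 7045)*(-35132 + 9*(-201)) = (3/(-1 + 59*55**2) - 7045)*(-35132 - 1809) = (3/(-1 + 59*3025) - 7045)*(-36941) = (3/(-1 + 178475) - 7045)*(-36941) = (3/178474 - 7045)*(-36941) = -1257349327/178474*(-36941) = 46447741488707/178474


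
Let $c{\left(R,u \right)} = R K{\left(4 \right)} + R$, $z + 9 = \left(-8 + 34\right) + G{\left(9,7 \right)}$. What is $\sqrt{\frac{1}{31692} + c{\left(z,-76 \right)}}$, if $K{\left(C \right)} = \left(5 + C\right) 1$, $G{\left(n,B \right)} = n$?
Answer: $\frac{\sqrt{65284894083}}{15846} \approx 16.125$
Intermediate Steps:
$K{\left(C \right)} = 5 + C$
$z = 26$ ($z = -9 + \left(\left(-8 + 34\right) + 9\right) = -9 + \left(26 + 9\right) = -9 + 35 = 26$)
$c{\left(R,u \right)} = 10 R$ ($c{\left(R,u \right)} = R \left(5 + 4\right) + R = R 9 + R = 9 R + R = 10 R$)
$\sqrt{\frac{1}{31692} + c{\left(z,-76 \right)}} = \sqrt{\frac{1}{31692} + 10 \cdot 26} = \sqrt{\frac{1}{31692} + 260} = \sqrt{\frac{8239921}{31692}} = \frac{\sqrt{65284894083}}{15846}$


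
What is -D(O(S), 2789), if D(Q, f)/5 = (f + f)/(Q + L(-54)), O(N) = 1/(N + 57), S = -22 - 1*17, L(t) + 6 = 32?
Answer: -502020/469 ≈ -1070.4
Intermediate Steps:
L(t) = 26 (L(t) = -6 + 32 = 26)
S = -39 (S = -22 - 17 = -39)
O(N) = 1/(57 + N)
D(Q, f) = 10*f/(26 + Q) (D(Q, f) = 5*((f + f)/(Q + 26)) = 5*((2*f)/(26 + Q)) = 5*(2*f/(26 + Q)) = 10*f/(26 + Q))
-D(O(S), 2789) = -10*2789/(26 + 1/(57 - 39)) = -10*2789/(26 + 1/18) = -10*2789/469/18 = -10*2789*18/469 = -1*502020/469 = -502020/469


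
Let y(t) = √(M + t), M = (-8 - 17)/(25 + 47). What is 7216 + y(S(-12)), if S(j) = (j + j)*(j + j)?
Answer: 7216 + √82894/12 ≈ 7240.0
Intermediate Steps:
S(j) = 4*j² (S(j) = (2*j)*(2*j) = 4*j²)
M = -25/72 ≈ -0.34722
y(t) = √(-25/72 + t)
7216 + y(S(-12)) = 7216 + √(-50 + 144*(4*(-12)²))/12 = 7216 + √(-50 + 144*(4*144))/12 = 7216 + √(-50 + 144*576)/12 = 7216 + √(-50 + 82944)/12 = 7216 + √82894/12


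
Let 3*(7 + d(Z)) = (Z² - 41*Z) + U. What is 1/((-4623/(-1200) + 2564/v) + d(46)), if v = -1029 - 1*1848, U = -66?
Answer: 1150800/58262657 ≈ 0.019752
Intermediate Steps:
v = -2877 (v = -1029 - 1848 = -2877)
d(Z) = -29 - 41*Z/3 + Z²/3 (d(Z) = -7 + ((Z² - 41*Z) - 66)/3 = -7 + (-66 + Z² - 41*Z)/3 = -7 + (-22 - 41*Z/3 + Z²/3) = -29 - 41*Z/3 + Z²/3)
1/((-4623/(-1200) + 2564/v) + d(46)) = 1/((-4623/(-1200) + 2564/(-2877)) + (-29 - 41/3*46 + (⅓)*46²)) = 1/((-4623*(-1/1200) + 2564*(-1/2877)) + (-29 - 1886/3 + (⅓)*2116)) = 1/((1541/400 - 2564/2877) + (-29 - 1886/3 + 2116/3)) = 1/(3407857/1150800 + 143/3) = 1/(58262657/1150800) = 1150800/58262657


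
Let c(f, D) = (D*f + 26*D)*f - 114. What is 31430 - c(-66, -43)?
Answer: 145064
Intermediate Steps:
c(f, D) = -114 + f*(26*D + D*f) (c(f, D) = (26*D + D*f)*f - 114 = f*(26*D + D*f) - 114 = -114 + f*(26*D + D*f))
31430 - c(-66, -43) = 31430 - (-114 - 43*(-66)² + 26*(-43)*(-66)) = 31430 - (-114 - 43*4356 + 73788) = 31430 - (-114 - 187308 + 73788) = 31430 - 1*(-113634) = 31430 + 113634 = 145064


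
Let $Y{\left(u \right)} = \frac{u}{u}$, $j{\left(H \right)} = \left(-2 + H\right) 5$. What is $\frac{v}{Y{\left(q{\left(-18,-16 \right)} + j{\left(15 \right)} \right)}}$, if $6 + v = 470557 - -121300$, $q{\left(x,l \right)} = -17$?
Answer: $591851$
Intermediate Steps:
$j{\left(H \right)} = -10 + 5 H$
$Y{\left(u \right)} = 1$
$v = 591851$ ($v = -6 + \left(470557 - -121300\right) = -6 + \left(470557 + 121300\right) = -6 + 591857 = 591851$)
$\frac{v}{Y{\left(q{\left(-18,-16 \right)} + j{\left(15 \right)} \right)}} = \frac{591851}{1} = 591851 \cdot 1 = 591851$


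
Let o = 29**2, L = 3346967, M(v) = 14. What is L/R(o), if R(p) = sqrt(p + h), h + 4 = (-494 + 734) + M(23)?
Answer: 3346967*sqrt(1091)/1091 ≈ 1.0133e+5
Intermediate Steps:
h = 250 (h = -4 + ((-494 + 734) + 14) = -4 + (240 + 14) = -4 + 254 = 250)
o = 841
R(p) = sqrt(250 + p) (R(p) = sqrt(p + 250) = sqrt(250 + p))
L/R(o) = 3346967/(sqrt(250 + 841)) = 3346967/(sqrt(1091)) = 3346967*(sqrt(1091)/1091) = 3346967*sqrt(1091)/1091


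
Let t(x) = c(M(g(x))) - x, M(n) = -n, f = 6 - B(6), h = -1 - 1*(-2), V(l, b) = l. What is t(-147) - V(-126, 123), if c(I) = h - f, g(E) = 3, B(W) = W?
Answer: 274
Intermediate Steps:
h = 1 (h = -1 + 2 = 1)
f = 0 (f = 6 - 1*6 = 6 - 6 = 0)
c(I) = 1 (c(I) = 1 - 1*0 = 1 + 0 = 1)
t(x) = 1 - x
t(-147) - V(-126, 123) = (1 - 1*(-147)) - 1*(-126) = (1 + 147) + 126 = 148 + 126 = 274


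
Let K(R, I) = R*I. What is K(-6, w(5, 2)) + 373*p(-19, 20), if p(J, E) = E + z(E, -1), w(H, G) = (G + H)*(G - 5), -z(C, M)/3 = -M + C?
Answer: -15913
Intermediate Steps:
z(C, M) = -3*C + 3*M (z(C, M) = -3*(-M + C) = -3*(C - M) = -3*C + 3*M)
w(H, G) = (-5 + G)*(G + H) (w(H, G) = (G + H)*(-5 + G) = (-5 + G)*(G + H))
p(J, E) = -3 - 2*E (p(J, E) = E + (-3*E + 3*(-1)) = E + (-3*E - 3) = E + (-3 - 3*E) = -3 - 2*E)
K(R, I) = I*R
K(-6, w(5, 2)) + 373*p(-19, 20) = (2² - 5*2 - 5*5 + 2*5)*(-6) + 373*(-3 - 2*20) = (4 - 10 - 25 + 10)*(-6) + 373*(-3 - 40) = -21*(-6) + 373*(-43) = 126 - 16039 = -15913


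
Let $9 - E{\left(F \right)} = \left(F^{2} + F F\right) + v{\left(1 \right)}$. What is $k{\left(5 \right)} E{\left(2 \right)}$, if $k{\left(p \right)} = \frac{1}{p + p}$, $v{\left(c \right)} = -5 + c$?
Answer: $\frac{1}{2} \approx 0.5$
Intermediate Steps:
$k{\left(p \right)} = \frac{1}{2 p}$
$E{\left(F \right)} = 13 - 2 F^{2}$ ($E{\left(F \right)} = 9 - \left(\left(F^{2} + F F\right) + \left(-5 + 1\right)\right) = 9 - \left(\left(F^{2} + F^{2}\right) - 4\right) = 9 - \left(2 F^{2} - 4\right) = 9 - \left(-4 + 2 F^{2}\right) = 13 - 2 F^{2}$)
$k{\left(5 \right)} E{\left(2 \right)} = \frac{1}{2 \cdot 5} \left(13 - 2 \cdot 2^{2}\right) = \frac{1}{2} \cdot \frac{1}{5} \left(13 - 8\right) = \frac{13 - 8}{10} = \frac{1}{10} \cdot 5 = \frac{1}{2}$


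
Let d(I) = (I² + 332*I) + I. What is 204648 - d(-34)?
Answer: 214814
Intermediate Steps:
d(I) = I² + 333*I
204648 - d(-34) = 204648 - (-34)*(333 - 34) = 204648 - (-34)*299 = 204648 - 1*(-10166) = 204648 + 10166 = 214814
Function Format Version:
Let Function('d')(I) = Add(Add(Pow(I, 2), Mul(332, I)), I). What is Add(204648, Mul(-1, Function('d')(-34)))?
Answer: 214814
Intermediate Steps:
Function('d')(I) = Add(Pow(I, 2), Mul(333, I))
Add(204648, Mul(-1, Function('d')(-34))) = Add(204648, Mul(-1, Mul(-34, Add(333, -34)))) = Add(204648, Mul(-1, Mul(-34, 299))) = Add(204648, Mul(-1, -10166)) = Add(204648, 10166) = 214814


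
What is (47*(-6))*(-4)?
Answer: 1128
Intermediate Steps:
(47*(-6))*(-4) = -282*(-4) = 1128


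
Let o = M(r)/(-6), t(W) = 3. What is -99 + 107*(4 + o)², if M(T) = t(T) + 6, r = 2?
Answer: 2279/4 ≈ 569.75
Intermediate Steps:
M(T) = 9 (M(T) = 3 + 6 = 9)
o = -3/2 (o = 9/(-6) = 9*(-⅙) = -3/2 ≈ -1.5000)
-99 + 107*(4 + o)² = -99 + 107*(4 - 3/2)² = -99 + 107*(5/2)² = -99 + 107*(25/4) = -99 + 2675/4 = 2279/4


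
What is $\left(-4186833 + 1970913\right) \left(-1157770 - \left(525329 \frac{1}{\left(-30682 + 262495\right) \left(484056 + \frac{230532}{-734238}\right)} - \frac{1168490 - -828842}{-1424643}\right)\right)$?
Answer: $\frac{929411205445053375735077647903160}{362268863867904951661} \approx 2.5655 \cdot 10^{12}$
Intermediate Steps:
$\left(-4186833 + 1970913\right) \left(-1157770 - \left(525329 \frac{1}{\left(-30682 + 262495\right) \left(484056 + \frac{230532}{-734238}\right)} - \frac{1168490 - -828842}{-1424643}\right)\right) = - 2215920 \left(-1157770 - \left(525329 \frac{1}{231813 \left(484056 + 230532 \left(- \frac{1}{734238}\right)\right)} - \left(1168490 + 828842\right) \left(- \frac{1}{1424643}\right)\right)\right) = - 2215920 \left(-1157770 - \left(\frac{1997332}{1424643} + \frac{525329}{231813 \left(484056 - \frac{38422}{122373}\right)}\right)\right) = - 2215920 \left(-1157770 - \left(\frac{1997332}{1424643} + \frac{525329}{231813 \cdot \frac{59235346466}{122373}}\right)\right) = - 2215920 \left(-1157770 - \left(\frac{1997332}{1424643} + \frac{525329}{\frac{1525724818924762}{13597}}\right)\right) = - 2215920 \left(-1157770 - \frac{3047389180112856526543}{2173613183207429709966}\right) = \left(-2215920\right) \left(- \frac{2516547182511246008163862363}{2173613183207429709966}\right) = \frac{929411205445053375735077647903160}{362268863867904951661}$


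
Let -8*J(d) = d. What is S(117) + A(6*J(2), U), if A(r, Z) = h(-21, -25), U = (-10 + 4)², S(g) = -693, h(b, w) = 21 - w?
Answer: -647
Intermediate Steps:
J(d) = -d/8
U = 36 (U = (-6)² = 36)
A(r, Z) = 46 (A(r, Z) = 21 - 1*(-25) = 21 + 25 = 46)
S(117) + A(6*J(2), U) = -693 + 46 = -647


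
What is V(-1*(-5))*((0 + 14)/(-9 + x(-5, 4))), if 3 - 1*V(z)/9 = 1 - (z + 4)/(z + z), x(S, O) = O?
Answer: -1827/25 ≈ -73.080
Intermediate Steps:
V(z) = 18 + 9*(4 + z)/(2*z) (V(z) = 27 - 9*(1 - (z + 4)/(z + z)) = 27 - 9*(1 - (4 + z)/(2*z)) = 27 + (-9 + 9*(4 + z)/(2*z)) = 18 + 9*(4 + z)/(2*z))
V(-1*(-5))*((0 + 14)/(-9 + x(-5, 4))) = (45/2 + 18/((-1*(-5))))*((0 + 14)/(-9 + 4)) = (45/2 + 18/5)*(14/(-5)) = (45/2 + 18*(⅕))*(14*(-⅕)) = (45/2 + 18/5)*(-14/5) = (261/10)*(-14/5) = -1827/25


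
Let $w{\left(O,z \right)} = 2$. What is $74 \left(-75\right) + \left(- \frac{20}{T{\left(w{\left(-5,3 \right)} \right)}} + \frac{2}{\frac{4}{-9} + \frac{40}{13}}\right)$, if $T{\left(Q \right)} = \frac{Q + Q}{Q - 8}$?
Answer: $- \frac{849963}{154} \approx -5519.2$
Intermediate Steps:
$T{\left(Q \right)} = \frac{2 Q}{-8 + Q}$
$74 \left(-75\right) + \left(- \frac{20}{T{\left(w{\left(-5,3 \right)} \right)}} + \frac{2}{\frac{4}{-9} + \frac{40}{13}}\right) = 74 \left(-75\right) + \left(- \frac{20}{2 \cdot 2 \frac{1}{-8 + 2}} + \frac{2}{\frac{4}{-9} + \frac{40}{13}}\right) = -5550 + \left(- \frac{20}{2 \cdot 2 \frac{1}{-6}} + \frac{2}{4 \left(- \frac{1}{9}\right) + 40 \cdot \frac{1}{13}}\right) = -5550 + \left(- \frac{20}{2 \cdot 2 \left(- \frac{1}{6}\right)} + \frac{2}{- \frac{4}{9} + \frac{40}{13}}\right) = -5550 + \left(- \frac{20}{- \frac{2}{3}} + \frac{2}{\frac{308}{117}}\right) = -5550 + \left(\left(-20\right) \left(- \frac{3}{2}\right) + 2 \cdot \frac{117}{308}\right) = -5550 + \left(30 + \frac{117}{154}\right) = -5550 + \frac{4737}{154} = - \frac{849963}{154}$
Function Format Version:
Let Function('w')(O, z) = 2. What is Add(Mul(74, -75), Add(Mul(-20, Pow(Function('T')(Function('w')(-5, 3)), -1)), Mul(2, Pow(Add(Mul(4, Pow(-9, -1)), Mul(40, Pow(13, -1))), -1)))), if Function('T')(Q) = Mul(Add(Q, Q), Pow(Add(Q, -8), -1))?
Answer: Rational(-849963, 154) ≈ -5519.2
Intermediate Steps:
Function('T')(Q) = Mul(2, Q, Pow(Add(-8, Q), -1)) (Function('T')(Q) = Mul(Mul(2, Q), Pow(Add(-8, Q), -1)) = Mul(2, Q, Pow(Add(-8, Q), -1)))
Add(Mul(74, -75), Add(Mul(-20, Pow(Function('T')(Function('w')(-5, 3)), -1)), Mul(2, Pow(Add(Mul(4, Pow(-9, -1)), Mul(40, Pow(13, -1))), -1)))) = Add(Mul(74, -75), Add(Mul(-20, Pow(Mul(2, 2, Pow(Add(-8, 2), -1)), -1)), Mul(2, Pow(Add(Mul(4, Pow(-9, -1)), Mul(40, Pow(13, -1))), -1)))) = Add(-5550, Add(Mul(-20, Pow(Mul(2, 2, Pow(-6, -1)), -1)), Mul(2, Pow(Add(Mul(4, Rational(-1, 9)), Mul(40, Rational(1, 13))), -1)))) = Add(-5550, Add(Mul(-20, Pow(Mul(2, 2, Rational(-1, 6)), -1)), Mul(2, Pow(Add(Rational(-4, 9), Rational(40, 13)), -1)))) = Add(-5550, Add(Mul(-20, Pow(Rational(-2, 3), -1)), Mul(2, Pow(Rational(308, 117), -1)))) = Add(-5550, Add(Mul(-20, Rational(-3, 2)), Mul(2, Rational(117, 308)))) = Add(-5550, Add(30, Rational(117, 154))) = Add(-5550, Rational(4737, 154)) = Rational(-849963, 154)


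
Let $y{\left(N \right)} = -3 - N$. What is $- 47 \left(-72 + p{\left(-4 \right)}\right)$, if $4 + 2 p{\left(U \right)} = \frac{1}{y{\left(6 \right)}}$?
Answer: $\frac{62651}{18} \approx 3480.6$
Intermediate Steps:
$p{\left(U \right)} = - \frac{37}{18}$ ($p{\left(U \right)} = -2 + \frac{1}{2 \left(-3 - 6\right)} = -2 + \frac{1}{2 \left(-9\right)} = -2 + \frac{1}{2} \left(- \frac{1}{9}\right) = -2 - \frac{1}{18} = - \frac{37}{18}$)
$- 47 \left(-72 + p{\left(-4 \right)}\right) = - 47 \left(-72 - \frac{37}{18}\right) = \left(-47\right) \left(- \frac{1333}{18}\right) = \frac{62651}{18}$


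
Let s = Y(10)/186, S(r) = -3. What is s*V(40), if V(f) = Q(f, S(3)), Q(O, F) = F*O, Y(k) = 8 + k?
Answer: -360/31 ≈ -11.613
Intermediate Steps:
s = 3/31 (s = (8 + 10)/186 = 18*(1/186) = 3/31 ≈ 0.096774)
V(f) = -3*f
s*V(40) = 3*(-3*40)/31 = (3/31)*(-120) = -360/31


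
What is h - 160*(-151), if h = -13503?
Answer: 10657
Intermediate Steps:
h - 160*(-151) = -13503 - 160*(-151) = -13503 - 1*(-24160) = -13503 + 24160 = 10657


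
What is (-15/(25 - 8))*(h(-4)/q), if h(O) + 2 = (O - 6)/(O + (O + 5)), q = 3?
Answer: -20/51 ≈ -0.39216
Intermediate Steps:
h(O) = -2 + (-6 + O)/(5 + 2*O) (h(O) = -2 + (O - 6)/(O + (O + 5)) = -2 + (-6 + O)/(O + (5 + O)) = -2 + (-6 + O)/(5 + 2*O))
(-15/(25 - 8))*(h(-4)/q) = (-15/(25 - 8))*(((-16 - 3*(-4))/(5 + 2*(-4)))/3) = (-15/17)*(((-16 + 12)/(5 - 8))*(⅓)) = (-15*1/17)*((-4/(-3))*(⅓)) = -15*(-⅓*(-4))/(17*3) = -20/(17*3) = -15/17*4/9 = -20/51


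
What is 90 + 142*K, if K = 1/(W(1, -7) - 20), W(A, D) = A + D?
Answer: 1099/13 ≈ 84.538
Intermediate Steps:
K = -1/26 (K = 1/((1 - 7) - 20) = 1/(-6 - 20) = 1/(-26) = -1/26 ≈ -0.038462)
90 + 142*K = 90 + 142*(-1/26) = 90 - 71/13 = 1099/13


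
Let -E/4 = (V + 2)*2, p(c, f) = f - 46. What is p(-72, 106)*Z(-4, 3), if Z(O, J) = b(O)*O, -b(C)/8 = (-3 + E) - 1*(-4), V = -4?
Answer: 32640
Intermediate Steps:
p(c, f) = -46 + f
E = 16 (E = -4*(-4 + 2)*2 = -(-8)*2 = -4*(-4) = 16)
b(C) = -136 (b(C) = -8*((-3 + 16) - 1*(-4)) = -8*(13 + 4) = -8*17 = -136)
Z(O, J) = -136*O
p(-72, 106)*Z(-4, 3) = (-46 + 106)*(-136*(-4)) = 60*544 = 32640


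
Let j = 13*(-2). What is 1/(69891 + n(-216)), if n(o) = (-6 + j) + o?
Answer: 1/69643 ≈ 1.4359e-5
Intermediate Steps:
j = -26
n(o) = -32 + o (n(o) = (-6 - 26) + o = -32 + o)
1/(69891 + n(-216)) = 1/(69891 + (-32 - 216)) = 1/(69891 - 248) = 1/69643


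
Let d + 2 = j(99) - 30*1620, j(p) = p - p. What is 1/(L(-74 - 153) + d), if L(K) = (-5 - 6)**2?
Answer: -1/48481 ≈ -2.0627e-5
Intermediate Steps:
j(p) = 0
L(K) = 121 (L(K) = (-11)**2 = 121)
d = -48602 (d = -2 + (0 - 30*1620) = -2 + (0 - 1*48600) = -2 + (0 - 48600) = -2 - 48600 = -48602)
1/(L(-74 - 153) + d) = 1/(121 - 48602) = 1/(-48481) = -1/48481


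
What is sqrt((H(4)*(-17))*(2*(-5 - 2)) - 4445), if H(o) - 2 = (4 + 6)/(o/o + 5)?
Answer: I*sqrt(32151)/3 ≈ 59.769*I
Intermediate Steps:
H(o) = 11/3 (H(o) = 2 + (4 + 6)/(o/o + 5) = 2 + 10/(1 + 5) = 2 + 10/6 = 2 + 10*(1/6) = 2 + 5/3 = 11/3)
sqrt((H(4)*(-17))*(2*(-5 - 2)) - 4445) = sqrt(((11/3)*(-17))*(2*(-5 - 2)) - 4445) = sqrt(-374*(-7)/3 - 4445) = sqrt(-187/3*(-14) - 4445) = sqrt(2618/3 - 4445) = sqrt(-10717/3) = I*sqrt(32151)/3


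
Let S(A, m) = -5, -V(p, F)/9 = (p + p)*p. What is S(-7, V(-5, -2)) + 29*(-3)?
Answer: -92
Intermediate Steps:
V(p, F) = -18*p² (V(p, F) = -9*(p + p)*p = -9*2*p*p = -18*p²)
S(-7, V(-5, -2)) + 29*(-3) = -5 + 29*(-3) = -5 - 87 = -92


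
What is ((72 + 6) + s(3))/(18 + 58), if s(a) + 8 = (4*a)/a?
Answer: 37/38 ≈ 0.97368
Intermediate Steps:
s(a) = -4 (s(a) = -8 + (4*a)/a = -8 + 4 = -4)
((72 + 6) + s(3))/(18 + 58) = ((72 + 6) - 4)/(18 + 58) = (78 - 4)/76 = 74*(1/76) = 37/38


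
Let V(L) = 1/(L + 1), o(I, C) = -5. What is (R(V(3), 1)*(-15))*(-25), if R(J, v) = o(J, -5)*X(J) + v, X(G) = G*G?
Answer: 4125/16 ≈ 257.81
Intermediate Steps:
X(G) = G²
V(L) = 1/(1 + L)
R(J, v) = v - 5*J² (R(J, v) = -5*J² + v = v - 5*J²)
(R(V(3), 1)*(-15))*(-25) = ((1 - 5/(1 + 3)²)*(-15))*(-25) = ((1 - 5*(1/4)²)*(-15))*(-25) = ((1 - 5*(¼)²)*(-15))*(-25) = ((1 - 5*1/16)*(-15))*(-25) = ((1 - 5/16)*(-15))*(-25) = ((11/16)*(-15))*(-25) = -165/16*(-25) = 4125/16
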